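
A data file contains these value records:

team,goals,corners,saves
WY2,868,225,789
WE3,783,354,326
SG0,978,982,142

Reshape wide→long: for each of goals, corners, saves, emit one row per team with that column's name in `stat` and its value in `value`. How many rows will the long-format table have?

9

3 team values × 3 melted columns = 9 rows.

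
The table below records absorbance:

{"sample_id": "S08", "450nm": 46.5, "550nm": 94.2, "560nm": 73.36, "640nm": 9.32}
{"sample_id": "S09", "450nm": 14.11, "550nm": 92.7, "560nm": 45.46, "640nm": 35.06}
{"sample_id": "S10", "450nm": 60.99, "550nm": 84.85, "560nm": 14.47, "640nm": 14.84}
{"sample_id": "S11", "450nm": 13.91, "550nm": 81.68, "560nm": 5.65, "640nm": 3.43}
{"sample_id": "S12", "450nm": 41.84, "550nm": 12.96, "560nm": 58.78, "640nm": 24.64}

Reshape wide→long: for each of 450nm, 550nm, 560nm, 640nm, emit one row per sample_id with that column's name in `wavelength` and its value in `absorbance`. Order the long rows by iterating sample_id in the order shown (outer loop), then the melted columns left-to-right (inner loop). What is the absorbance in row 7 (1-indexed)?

20 rows total (5 × 4). Row 7: index ⌊(7-1)/4⌋ = 1 into sample_id → S09; (7-1) mod 4 = 2 into the melted columns → 560nm.
So row 7 is (S09, 560nm, 45.46); absorbance = 45.46.

45.46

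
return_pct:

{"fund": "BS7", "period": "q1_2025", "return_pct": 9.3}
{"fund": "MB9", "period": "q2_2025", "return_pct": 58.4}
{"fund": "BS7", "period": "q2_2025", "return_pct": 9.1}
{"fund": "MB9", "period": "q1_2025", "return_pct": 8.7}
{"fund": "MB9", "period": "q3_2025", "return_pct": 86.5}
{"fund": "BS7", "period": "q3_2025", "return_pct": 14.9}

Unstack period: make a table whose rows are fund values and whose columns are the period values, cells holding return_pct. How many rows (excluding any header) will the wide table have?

2 distinct fund values → 2 rows.

2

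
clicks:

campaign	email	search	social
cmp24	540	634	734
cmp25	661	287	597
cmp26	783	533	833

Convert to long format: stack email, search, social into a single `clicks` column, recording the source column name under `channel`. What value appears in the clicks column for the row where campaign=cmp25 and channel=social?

Unpivoting turns each (campaign, wide-column) pair into one long row.
The wide cell at row cmp25, column social holds 597, so the long row (cmp25, social) has clicks=597.

597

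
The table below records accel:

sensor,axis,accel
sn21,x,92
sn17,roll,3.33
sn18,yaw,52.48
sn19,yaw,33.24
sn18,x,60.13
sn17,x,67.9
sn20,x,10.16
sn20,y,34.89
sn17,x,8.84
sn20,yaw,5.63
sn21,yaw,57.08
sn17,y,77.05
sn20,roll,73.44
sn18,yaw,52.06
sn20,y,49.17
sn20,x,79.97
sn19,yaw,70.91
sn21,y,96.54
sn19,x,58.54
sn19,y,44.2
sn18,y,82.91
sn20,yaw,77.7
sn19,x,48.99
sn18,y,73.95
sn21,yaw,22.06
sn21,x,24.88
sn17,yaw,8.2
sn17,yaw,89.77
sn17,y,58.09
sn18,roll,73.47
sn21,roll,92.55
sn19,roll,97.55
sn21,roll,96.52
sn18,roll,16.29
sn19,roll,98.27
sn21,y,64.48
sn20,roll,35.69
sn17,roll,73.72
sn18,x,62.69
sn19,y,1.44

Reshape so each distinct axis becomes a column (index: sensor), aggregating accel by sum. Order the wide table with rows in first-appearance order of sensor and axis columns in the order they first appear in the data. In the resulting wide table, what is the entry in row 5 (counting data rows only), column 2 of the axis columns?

109.13

With rows in first-appearance order of sensor, row 5 is sensor=sn20. axis columns in first-appearance order: x, roll, yaw, y; column 2 is roll.
Long rows with sensor=sn20, axis=roll: 73.44 + 35.69 = 109.13.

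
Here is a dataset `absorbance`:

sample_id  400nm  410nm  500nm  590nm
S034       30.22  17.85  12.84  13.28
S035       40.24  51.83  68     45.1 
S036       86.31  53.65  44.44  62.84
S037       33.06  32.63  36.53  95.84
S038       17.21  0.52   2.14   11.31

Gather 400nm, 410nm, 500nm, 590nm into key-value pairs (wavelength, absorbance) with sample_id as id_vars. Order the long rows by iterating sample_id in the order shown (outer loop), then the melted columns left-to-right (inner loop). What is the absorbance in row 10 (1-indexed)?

20 rows total (5 × 4). Row 10: index ⌊(10-1)/4⌋ = 2 into sample_id → S036; (10-1) mod 4 = 1 into the melted columns → 410nm.
So row 10 is (S036, 410nm, 53.65); absorbance = 53.65.

53.65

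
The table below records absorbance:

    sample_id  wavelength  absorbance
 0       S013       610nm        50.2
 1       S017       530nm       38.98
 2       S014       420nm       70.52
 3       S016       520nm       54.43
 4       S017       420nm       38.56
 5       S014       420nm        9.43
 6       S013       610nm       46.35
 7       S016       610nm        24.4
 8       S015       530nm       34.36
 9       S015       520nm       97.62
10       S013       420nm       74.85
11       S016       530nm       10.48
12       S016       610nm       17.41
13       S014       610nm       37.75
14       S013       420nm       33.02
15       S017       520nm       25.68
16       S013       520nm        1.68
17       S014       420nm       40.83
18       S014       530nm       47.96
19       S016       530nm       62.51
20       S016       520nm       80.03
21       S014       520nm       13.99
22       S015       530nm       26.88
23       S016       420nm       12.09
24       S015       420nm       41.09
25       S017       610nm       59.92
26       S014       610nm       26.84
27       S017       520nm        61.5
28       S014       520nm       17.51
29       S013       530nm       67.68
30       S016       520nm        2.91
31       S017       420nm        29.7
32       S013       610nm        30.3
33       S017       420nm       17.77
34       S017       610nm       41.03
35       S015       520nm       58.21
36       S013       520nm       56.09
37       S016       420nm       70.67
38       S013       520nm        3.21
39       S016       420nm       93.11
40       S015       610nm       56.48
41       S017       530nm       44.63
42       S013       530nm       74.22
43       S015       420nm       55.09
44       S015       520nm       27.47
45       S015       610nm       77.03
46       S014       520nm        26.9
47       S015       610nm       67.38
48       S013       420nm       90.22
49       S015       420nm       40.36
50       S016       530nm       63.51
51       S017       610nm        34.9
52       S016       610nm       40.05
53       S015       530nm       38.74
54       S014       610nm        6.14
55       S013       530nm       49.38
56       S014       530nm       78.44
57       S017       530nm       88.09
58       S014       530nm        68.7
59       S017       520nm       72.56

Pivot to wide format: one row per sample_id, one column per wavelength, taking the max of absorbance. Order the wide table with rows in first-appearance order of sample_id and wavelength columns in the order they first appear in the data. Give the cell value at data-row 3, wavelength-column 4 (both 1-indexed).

26.9

With rows in first-appearance order of sample_id, row 3 is sample_id=S014. wavelength columns in first-appearance order: 610nm, 530nm, 420nm, 520nm; column 4 is 520nm.
Long rows with sample_id=S014, wavelength=520nm: max(13.99, 17.51, 26.9) = 26.9.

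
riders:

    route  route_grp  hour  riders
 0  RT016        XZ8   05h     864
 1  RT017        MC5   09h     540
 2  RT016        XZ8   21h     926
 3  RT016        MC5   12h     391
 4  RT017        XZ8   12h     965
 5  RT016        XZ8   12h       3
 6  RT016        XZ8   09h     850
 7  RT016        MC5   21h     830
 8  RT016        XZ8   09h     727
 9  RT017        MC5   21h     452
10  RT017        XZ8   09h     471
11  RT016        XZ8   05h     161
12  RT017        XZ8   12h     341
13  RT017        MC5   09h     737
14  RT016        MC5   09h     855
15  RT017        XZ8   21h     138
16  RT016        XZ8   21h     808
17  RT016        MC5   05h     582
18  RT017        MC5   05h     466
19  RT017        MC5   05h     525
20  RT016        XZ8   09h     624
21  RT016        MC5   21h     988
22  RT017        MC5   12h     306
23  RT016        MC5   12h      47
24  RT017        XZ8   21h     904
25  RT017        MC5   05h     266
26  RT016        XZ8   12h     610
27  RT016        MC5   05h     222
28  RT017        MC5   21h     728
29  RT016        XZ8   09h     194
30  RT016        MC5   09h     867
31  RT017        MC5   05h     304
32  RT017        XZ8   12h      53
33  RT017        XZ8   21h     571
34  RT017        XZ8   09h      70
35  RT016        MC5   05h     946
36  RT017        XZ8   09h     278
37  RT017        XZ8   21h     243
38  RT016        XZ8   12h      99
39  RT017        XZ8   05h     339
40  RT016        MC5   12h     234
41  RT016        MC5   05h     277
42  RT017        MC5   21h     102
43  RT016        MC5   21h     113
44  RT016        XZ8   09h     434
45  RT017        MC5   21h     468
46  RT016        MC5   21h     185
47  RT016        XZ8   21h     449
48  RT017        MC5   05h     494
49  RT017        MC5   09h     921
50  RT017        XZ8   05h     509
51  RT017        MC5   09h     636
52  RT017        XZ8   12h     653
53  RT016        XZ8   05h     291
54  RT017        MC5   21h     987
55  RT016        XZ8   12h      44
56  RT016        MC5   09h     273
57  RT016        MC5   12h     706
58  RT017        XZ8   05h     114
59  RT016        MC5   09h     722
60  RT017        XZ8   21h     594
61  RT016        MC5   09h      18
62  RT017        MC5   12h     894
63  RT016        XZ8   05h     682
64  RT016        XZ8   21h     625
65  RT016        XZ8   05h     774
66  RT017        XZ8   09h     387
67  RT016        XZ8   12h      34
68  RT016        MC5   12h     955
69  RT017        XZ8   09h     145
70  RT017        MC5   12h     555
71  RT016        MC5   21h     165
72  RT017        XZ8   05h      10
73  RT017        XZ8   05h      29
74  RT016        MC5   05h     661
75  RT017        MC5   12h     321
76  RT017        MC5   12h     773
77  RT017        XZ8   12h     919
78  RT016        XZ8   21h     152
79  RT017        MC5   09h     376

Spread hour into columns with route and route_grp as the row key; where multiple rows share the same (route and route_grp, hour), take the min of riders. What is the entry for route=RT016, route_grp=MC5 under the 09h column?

Rows with route=RT016, route_grp=MC5 and hour=09h: riders values are 855, 867, 273, 722, 18.
min(855, 867, 273, 722, 18) = 18.

18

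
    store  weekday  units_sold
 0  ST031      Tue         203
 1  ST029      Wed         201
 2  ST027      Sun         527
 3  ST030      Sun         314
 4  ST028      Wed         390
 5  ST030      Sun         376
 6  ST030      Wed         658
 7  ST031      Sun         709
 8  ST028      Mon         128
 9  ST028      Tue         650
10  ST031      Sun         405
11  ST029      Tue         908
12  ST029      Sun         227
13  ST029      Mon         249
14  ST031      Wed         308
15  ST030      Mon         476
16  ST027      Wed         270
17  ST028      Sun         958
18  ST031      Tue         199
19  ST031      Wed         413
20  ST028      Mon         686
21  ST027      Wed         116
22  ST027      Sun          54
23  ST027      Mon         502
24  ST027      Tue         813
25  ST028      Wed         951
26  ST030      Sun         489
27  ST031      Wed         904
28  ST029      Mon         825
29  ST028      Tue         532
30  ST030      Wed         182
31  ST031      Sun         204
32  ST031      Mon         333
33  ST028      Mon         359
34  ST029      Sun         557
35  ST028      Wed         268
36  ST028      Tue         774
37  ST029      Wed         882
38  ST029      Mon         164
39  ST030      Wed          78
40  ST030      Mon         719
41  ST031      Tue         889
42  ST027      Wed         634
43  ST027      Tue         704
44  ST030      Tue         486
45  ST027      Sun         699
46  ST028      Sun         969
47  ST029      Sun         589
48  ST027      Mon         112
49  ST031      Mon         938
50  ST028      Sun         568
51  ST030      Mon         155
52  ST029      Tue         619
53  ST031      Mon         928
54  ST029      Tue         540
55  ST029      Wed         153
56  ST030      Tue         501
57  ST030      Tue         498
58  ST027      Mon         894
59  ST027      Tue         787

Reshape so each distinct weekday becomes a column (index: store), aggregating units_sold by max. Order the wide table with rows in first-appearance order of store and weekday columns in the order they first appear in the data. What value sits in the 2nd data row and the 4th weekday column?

825

With rows in first-appearance order of store, row 2 is store=ST029. weekday columns in first-appearance order: Tue, Wed, Sun, Mon; column 4 is Mon.
Long rows with store=ST029, weekday=Mon: max(249, 825, 164) = 825.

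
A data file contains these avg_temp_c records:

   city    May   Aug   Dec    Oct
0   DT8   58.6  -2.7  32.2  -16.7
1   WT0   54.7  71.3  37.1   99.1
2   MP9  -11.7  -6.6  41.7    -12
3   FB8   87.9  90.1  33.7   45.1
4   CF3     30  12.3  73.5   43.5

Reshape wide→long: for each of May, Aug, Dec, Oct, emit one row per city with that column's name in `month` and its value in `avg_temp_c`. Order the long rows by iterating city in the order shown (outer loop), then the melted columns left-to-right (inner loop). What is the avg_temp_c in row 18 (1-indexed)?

12.3

20 rows total (5 × 4). Row 18: index ⌊(18-1)/4⌋ = 4 into city → CF3; (18-1) mod 4 = 1 into the melted columns → Aug.
So row 18 is (CF3, Aug, 12.3); avg_temp_c = 12.3.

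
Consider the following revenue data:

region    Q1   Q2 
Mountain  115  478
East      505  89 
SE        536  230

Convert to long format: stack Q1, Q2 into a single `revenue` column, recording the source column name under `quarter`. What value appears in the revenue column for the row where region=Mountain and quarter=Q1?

115

Unpivoting turns each (region, wide-column) pair into one long row.
The wide cell at row Mountain, column Q1 holds 115, so the long row (Mountain, Q1) has revenue=115.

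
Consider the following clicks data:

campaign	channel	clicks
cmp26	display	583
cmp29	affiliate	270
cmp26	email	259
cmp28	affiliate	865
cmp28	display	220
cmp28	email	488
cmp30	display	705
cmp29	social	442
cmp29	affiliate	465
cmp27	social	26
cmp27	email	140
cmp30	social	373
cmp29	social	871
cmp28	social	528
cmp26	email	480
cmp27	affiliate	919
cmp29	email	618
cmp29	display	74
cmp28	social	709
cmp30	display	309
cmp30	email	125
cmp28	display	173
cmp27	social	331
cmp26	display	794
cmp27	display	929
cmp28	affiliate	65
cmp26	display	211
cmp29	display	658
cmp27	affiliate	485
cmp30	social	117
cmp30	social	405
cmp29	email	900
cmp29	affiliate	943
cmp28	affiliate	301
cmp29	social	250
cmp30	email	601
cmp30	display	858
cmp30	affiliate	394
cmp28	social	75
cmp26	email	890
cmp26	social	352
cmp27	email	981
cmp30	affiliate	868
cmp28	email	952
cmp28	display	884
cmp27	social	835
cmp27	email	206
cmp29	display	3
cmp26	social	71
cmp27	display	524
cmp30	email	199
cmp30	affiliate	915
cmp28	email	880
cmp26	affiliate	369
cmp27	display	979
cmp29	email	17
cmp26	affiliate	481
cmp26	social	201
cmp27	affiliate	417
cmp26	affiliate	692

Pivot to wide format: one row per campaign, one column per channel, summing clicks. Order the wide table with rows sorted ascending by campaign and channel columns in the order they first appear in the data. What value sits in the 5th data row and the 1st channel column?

1872

With rows sorted ascending by campaign, row 5 is campaign=cmp30. channel columns in first-appearance order: display, affiliate, email, social; column 1 is display.
Long rows with campaign=cmp30, channel=display: 705 + 309 + 858 = 1872.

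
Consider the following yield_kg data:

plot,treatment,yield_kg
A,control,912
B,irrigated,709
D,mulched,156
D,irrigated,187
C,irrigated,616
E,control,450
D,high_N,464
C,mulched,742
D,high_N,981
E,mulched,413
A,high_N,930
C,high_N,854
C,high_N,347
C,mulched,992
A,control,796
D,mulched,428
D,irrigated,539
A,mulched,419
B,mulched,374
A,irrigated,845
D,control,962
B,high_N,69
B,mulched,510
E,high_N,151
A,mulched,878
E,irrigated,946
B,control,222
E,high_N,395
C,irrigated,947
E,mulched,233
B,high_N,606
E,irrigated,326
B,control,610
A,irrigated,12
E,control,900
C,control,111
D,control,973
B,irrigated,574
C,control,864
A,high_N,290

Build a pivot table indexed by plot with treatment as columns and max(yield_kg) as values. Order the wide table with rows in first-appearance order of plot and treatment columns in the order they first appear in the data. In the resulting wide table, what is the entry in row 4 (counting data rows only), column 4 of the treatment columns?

With rows in first-appearance order of plot, row 4 is plot=C. treatment columns in first-appearance order: control, irrigated, mulched, high_N; column 4 is high_N.
Long rows with plot=C, treatment=high_N: max(854, 347) = 854.

854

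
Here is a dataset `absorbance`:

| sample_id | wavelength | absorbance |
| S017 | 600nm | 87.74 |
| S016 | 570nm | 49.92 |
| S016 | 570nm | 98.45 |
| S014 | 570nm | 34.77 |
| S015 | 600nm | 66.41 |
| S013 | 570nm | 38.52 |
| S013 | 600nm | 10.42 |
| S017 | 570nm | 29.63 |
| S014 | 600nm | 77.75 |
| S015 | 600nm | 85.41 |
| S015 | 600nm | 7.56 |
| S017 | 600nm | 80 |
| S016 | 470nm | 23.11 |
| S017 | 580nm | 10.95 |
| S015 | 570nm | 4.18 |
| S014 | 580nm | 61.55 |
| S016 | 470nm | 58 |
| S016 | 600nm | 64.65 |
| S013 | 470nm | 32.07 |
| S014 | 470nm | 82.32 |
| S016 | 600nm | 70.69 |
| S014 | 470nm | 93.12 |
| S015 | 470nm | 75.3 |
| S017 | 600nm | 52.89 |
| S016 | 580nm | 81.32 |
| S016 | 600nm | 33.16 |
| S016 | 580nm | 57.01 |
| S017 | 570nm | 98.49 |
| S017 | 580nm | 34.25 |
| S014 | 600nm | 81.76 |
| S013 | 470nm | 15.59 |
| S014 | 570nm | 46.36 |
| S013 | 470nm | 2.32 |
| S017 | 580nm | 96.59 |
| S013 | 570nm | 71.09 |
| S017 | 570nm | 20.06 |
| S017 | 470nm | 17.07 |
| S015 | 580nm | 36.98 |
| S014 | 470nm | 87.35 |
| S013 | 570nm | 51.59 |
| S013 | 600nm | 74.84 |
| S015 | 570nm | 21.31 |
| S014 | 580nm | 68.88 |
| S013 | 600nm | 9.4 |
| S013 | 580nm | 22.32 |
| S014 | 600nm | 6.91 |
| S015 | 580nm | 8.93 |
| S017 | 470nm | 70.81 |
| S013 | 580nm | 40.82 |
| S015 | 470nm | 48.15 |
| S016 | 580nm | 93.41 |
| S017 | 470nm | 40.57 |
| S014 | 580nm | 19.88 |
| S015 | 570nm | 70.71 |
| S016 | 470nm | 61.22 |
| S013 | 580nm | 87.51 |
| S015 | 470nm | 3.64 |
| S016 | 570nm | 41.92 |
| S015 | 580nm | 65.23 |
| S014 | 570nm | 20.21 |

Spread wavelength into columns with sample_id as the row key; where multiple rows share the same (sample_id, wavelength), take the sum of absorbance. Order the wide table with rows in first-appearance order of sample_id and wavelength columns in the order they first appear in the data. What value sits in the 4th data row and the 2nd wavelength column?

96.20

With rows in first-appearance order of sample_id, row 4 is sample_id=S015. wavelength columns in first-appearance order: 600nm, 570nm, 470nm, 580nm; column 2 is 570nm.
Long rows with sample_id=S015, wavelength=570nm: 4.18 + 21.31 + 70.71 = 96.20.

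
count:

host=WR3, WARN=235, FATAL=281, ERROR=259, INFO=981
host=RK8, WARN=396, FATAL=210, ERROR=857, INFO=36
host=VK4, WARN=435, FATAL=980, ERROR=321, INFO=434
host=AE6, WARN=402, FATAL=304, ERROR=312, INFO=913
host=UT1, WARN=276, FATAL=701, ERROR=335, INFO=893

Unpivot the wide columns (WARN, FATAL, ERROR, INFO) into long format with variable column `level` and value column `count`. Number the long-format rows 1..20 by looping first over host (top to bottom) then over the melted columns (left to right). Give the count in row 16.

913

20 rows total (5 × 4). Row 16: index ⌊(16-1)/4⌋ = 3 into host → AE6; (16-1) mod 4 = 3 into the melted columns → INFO.
So row 16 is (AE6, INFO, 913); count = 913.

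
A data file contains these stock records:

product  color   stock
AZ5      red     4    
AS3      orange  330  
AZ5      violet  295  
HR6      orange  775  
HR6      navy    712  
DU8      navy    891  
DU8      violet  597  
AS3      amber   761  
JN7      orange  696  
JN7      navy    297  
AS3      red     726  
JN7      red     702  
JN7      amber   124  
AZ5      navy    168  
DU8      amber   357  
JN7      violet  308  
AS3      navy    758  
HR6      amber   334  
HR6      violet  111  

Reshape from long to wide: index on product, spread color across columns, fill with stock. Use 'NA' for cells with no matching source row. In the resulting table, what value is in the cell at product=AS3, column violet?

NA

No long-format row has product=AS3 and color=violet, so the cell is NA.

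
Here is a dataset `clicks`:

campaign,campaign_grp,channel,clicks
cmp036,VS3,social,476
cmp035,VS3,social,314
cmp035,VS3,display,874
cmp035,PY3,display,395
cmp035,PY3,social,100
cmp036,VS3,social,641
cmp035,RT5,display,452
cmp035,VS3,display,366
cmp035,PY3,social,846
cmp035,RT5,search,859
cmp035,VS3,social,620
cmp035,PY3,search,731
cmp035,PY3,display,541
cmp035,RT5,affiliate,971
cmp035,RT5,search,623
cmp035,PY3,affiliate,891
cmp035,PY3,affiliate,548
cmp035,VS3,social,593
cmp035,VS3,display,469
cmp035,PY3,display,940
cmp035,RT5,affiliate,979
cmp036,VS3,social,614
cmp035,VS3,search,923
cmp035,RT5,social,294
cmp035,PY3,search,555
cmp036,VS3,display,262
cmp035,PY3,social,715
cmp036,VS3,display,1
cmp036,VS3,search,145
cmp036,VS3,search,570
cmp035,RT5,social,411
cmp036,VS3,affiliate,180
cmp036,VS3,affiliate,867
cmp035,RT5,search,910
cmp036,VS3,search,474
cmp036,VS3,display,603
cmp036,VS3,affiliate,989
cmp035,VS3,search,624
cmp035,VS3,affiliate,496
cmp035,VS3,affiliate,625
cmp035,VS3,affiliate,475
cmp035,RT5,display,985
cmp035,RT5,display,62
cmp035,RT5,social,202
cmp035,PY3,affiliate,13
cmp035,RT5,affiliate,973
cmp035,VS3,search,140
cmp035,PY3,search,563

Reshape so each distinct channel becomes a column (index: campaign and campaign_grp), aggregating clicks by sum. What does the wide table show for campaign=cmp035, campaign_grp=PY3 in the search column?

Rows with campaign=cmp035, campaign_grp=PY3 and channel=search: clicks values are 731, 555, 563.
731 + 555 + 563 = 1849.

1849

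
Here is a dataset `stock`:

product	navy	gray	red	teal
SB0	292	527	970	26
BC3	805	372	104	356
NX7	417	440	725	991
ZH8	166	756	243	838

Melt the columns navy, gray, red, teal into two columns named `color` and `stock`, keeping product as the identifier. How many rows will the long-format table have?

4 product values × 4 melted columns = 16 rows.

16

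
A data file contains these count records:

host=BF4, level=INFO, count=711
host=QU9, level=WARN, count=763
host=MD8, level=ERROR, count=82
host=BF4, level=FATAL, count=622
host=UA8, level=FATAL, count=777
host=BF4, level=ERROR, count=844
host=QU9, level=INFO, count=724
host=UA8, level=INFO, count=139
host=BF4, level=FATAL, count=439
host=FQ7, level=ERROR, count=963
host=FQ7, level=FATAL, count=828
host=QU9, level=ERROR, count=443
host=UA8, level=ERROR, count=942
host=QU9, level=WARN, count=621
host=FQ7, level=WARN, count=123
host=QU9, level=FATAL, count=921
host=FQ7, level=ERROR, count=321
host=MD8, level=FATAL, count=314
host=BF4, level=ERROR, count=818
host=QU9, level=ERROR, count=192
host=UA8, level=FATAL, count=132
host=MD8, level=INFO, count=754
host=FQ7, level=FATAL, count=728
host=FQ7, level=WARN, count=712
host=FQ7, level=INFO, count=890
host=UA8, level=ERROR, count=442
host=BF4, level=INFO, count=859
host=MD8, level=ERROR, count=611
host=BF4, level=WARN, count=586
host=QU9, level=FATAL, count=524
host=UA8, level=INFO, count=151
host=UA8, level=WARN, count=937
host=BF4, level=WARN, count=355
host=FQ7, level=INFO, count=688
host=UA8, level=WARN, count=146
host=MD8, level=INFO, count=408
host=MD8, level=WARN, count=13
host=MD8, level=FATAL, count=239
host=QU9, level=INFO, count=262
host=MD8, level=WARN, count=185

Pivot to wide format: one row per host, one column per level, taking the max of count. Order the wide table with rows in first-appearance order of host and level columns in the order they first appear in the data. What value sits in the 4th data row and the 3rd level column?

With rows in first-appearance order of host, row 4 is host=UA8. level columns in first-appearance order: INFO, WARN, ERROR, FATAL; column 3 is ERROR.
Long rows with host=UA8, level=ERROR: max(942, 442) = 942.

942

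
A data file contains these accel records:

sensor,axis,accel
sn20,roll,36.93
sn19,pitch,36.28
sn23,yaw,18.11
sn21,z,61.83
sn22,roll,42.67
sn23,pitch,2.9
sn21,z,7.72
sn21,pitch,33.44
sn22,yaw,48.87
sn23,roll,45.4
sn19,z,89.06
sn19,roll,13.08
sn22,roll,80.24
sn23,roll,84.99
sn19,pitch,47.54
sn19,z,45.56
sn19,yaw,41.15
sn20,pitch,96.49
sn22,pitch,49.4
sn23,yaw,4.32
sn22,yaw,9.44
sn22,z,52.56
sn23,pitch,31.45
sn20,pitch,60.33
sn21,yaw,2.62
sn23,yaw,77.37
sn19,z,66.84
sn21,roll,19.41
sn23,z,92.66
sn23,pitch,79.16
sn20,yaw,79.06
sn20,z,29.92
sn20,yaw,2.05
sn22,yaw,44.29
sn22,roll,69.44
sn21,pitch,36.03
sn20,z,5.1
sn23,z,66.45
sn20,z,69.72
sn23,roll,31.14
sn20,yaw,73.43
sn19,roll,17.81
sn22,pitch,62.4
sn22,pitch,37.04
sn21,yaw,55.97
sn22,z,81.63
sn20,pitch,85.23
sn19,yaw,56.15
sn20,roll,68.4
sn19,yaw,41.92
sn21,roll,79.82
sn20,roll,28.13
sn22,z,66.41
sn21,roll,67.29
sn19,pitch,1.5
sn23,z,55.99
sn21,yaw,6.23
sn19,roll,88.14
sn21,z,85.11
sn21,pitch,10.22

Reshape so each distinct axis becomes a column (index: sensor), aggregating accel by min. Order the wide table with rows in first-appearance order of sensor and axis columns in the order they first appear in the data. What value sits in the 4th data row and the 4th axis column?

With rows in first-appearance order of sensor, row 4 is sensor=sn21. axis columns in first-appearance order: roll, pitch, yaw, z; column 4 is z.
Long rows with sensor=sn21, axis=z: min(61.83, 7.72, 85.11) = 7.72.

7.72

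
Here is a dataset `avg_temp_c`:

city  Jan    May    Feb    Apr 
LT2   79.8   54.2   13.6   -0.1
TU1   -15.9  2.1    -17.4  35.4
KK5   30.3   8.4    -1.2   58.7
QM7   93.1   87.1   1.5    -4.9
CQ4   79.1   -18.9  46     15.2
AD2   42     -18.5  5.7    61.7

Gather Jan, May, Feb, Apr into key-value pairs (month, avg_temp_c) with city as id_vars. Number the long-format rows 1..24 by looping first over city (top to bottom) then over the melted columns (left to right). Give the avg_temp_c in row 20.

15.2

24 rows total (6 × 4). Row 20: index ⌊(20-1)/4⌋ = 4 into city → CQ4; (20-1) mod 4 = 3 into the melted columns → Apr.
So row 20 is (CQ4, Apr, 15.2); avg_temp_c = 15.2.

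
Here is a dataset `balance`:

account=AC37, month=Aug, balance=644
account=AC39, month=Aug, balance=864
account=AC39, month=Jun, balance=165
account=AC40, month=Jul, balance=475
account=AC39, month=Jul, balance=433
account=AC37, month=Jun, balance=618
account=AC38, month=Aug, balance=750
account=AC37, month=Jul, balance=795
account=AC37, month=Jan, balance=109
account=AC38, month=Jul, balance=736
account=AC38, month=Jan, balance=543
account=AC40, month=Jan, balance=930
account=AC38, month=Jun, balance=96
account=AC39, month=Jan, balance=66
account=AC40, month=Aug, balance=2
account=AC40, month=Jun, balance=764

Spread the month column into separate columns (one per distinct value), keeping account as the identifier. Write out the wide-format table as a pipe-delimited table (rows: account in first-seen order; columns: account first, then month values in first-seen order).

Columns: account plus the 4 distinct month values (Aug, Jun, Jul, Jan).
For example, row AC37 column Aug takes balance=644 from the long row (AC37, Aug).

| account | Aug | Jun | Jul | Jan |
| AC37 | 644 | 618 | 795 | 109 |
| AC39 | 864 | 165 | 433 | 66 |
| AC40 | 2 | 764 | 475 | 930 |
| AC38 | 750 | 96 | 736 | 543 |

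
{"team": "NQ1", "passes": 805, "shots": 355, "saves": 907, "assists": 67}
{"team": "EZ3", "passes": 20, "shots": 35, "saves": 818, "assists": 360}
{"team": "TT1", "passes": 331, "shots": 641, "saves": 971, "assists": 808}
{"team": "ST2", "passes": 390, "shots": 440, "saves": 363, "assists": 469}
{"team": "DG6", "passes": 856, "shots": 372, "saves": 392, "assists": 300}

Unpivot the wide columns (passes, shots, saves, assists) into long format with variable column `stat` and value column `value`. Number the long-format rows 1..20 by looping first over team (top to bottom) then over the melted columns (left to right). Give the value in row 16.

20 rows total (5 × 4). Row 16: index ⌊(16-1)/4⌋ = 3 into team → ST2; (16-1) mod 4 = 3 into the melted columns → assists.
So row 16 is (ST2, assists, 469); value = 469.

469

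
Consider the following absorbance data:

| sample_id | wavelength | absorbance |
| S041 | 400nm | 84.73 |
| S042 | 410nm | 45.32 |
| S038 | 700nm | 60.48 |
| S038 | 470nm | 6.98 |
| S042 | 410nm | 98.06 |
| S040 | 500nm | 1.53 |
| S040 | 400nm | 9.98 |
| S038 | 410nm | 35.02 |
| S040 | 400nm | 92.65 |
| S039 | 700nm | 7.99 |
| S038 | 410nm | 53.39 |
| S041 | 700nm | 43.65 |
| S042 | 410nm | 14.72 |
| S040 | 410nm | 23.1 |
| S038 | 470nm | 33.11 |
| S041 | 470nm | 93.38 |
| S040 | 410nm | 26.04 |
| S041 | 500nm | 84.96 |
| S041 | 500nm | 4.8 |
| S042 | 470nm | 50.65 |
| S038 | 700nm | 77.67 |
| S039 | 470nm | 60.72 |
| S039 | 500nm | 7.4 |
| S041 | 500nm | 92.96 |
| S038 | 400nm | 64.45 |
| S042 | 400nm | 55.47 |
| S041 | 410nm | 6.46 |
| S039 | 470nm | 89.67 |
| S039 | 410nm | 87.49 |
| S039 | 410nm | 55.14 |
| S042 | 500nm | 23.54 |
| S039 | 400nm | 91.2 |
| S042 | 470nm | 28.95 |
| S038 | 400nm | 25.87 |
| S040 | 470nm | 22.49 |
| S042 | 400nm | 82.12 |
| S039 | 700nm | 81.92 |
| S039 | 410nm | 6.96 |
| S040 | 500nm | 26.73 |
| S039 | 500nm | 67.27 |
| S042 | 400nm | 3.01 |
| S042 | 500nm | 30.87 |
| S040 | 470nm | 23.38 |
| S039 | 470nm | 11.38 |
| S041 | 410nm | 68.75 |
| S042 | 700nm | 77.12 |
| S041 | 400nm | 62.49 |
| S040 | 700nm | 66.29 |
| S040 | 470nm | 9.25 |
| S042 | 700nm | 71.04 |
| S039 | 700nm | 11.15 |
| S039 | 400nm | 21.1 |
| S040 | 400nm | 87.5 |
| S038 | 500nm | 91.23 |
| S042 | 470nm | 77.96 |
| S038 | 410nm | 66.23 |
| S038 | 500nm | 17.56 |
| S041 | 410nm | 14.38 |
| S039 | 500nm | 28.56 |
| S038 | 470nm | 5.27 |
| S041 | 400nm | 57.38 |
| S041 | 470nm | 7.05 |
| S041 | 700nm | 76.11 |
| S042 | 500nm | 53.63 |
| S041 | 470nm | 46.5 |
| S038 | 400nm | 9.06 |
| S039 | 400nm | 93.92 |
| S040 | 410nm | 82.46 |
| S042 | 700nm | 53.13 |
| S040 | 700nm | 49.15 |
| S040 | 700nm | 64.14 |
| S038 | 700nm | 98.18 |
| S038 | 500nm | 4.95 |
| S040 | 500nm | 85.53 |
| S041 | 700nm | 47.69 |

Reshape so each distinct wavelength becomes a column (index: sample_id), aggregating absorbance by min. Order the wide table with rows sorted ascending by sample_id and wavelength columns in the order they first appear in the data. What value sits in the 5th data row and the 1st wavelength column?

3.01

With rows sorted ascending by sample_id, row 5 is sample_id=S042. wavelength columns in first-appearance order: 400nm, 410nm, 700nm, 470nm, 500nm; column 1 is 400nm.
Long rows with sample_id=S042, wavelength=400nm: min(55.47, 82.12, 3.01) = 3.01.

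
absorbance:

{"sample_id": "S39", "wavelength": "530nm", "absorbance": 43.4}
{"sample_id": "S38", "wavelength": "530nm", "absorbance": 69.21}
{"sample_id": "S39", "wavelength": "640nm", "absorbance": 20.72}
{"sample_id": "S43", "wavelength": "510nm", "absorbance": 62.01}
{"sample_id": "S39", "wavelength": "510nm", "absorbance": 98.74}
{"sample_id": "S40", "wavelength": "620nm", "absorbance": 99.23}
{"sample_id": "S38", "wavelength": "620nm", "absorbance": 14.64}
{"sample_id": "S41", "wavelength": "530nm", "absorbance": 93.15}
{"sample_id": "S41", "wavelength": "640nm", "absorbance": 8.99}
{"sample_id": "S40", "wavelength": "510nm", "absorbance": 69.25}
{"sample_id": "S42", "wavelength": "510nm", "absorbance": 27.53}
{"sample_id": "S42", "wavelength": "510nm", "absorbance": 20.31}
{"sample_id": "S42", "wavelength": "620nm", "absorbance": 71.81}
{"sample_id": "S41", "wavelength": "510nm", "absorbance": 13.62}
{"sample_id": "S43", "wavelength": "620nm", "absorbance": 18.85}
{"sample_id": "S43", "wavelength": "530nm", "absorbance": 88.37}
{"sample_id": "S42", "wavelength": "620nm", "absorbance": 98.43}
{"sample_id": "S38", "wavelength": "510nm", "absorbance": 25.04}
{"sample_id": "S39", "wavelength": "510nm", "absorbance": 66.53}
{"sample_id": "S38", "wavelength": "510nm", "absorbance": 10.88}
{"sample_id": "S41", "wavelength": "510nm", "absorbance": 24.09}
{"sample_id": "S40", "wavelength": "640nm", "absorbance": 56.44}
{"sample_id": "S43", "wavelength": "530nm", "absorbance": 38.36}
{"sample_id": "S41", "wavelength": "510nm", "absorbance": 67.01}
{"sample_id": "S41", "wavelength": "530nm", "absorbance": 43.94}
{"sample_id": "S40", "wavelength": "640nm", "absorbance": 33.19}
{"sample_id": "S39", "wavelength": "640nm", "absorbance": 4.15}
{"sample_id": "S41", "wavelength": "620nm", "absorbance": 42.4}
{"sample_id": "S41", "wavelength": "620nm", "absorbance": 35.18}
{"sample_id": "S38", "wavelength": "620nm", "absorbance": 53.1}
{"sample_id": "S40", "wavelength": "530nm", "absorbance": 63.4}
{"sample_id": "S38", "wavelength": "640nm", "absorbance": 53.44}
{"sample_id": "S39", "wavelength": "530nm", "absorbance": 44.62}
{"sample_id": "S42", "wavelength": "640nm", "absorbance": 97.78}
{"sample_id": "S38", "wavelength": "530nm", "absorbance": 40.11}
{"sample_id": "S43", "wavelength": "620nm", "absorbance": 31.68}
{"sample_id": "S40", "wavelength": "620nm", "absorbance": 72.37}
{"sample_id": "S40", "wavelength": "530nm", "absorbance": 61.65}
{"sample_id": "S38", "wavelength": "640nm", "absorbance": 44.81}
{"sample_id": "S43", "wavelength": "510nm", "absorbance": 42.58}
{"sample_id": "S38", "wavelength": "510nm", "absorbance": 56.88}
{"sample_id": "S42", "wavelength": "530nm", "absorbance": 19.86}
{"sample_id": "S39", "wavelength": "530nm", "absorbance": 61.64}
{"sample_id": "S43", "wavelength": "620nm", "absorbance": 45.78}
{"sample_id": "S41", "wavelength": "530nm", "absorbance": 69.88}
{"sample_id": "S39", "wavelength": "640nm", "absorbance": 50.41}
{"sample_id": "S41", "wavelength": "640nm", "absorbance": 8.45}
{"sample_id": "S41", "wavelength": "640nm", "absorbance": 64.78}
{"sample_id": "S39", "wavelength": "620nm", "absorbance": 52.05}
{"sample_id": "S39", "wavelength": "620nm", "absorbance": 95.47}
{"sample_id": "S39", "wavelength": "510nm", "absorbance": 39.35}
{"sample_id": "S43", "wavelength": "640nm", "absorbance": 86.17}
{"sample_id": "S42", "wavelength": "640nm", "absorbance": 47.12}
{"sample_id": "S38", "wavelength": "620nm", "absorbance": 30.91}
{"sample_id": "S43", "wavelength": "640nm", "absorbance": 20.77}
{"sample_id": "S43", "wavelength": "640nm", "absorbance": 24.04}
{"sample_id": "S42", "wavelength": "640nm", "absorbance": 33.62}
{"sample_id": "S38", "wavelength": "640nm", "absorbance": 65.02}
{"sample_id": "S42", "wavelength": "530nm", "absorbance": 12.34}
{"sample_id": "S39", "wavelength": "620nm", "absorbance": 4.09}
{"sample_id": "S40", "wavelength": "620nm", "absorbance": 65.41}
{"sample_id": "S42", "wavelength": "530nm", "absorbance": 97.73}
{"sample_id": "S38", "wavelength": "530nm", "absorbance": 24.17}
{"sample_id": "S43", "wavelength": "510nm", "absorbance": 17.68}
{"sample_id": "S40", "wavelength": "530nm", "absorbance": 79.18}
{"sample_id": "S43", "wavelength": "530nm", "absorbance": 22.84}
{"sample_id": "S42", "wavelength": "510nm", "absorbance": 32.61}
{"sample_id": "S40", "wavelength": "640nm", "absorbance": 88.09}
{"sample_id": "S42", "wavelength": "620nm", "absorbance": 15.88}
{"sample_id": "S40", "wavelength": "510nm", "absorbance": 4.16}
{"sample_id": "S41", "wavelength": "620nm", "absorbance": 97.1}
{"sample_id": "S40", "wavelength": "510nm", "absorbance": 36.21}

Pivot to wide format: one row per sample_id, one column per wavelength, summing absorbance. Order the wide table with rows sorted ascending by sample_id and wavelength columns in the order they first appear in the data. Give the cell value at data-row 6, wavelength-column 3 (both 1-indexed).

122.27

With rows sorted ascending by sample_id, row 6 is sample_id=S43. wavelength columns in first-appearance order: 530nm, 640nm, 510nm, 620nm; column 3 is 510nm.
Long rows with sample_id=S43, wavelength=510nm: 62.01 + 42.58 + 17.68 = 122.27.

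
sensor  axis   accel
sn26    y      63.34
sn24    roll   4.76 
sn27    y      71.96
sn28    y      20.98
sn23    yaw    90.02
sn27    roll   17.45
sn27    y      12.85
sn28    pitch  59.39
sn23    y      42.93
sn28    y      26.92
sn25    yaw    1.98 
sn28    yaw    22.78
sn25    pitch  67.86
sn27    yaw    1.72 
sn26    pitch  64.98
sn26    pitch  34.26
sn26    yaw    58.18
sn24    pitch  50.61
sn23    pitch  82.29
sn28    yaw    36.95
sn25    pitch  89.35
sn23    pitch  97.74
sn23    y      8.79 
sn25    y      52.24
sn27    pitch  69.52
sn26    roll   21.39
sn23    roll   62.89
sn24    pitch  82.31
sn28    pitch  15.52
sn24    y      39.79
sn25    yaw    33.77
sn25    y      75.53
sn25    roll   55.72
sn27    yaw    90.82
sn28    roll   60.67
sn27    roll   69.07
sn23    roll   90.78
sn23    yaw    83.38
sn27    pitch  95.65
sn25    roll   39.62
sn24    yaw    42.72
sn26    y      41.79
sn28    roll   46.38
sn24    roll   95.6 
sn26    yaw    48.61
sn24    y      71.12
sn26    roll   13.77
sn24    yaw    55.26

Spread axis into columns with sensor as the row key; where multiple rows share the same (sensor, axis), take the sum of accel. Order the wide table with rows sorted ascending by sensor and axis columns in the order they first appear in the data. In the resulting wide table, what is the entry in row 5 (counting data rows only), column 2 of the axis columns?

86.52

With rows sorted ascending by sensor, row 5 is sensor=sn27. axis columns in first-appearance order: y, roll, yaw, pitch; column 2 is roll.
Long rows with sensor=sn27, axis=roll: 17.45 + 69.07 = 86.52.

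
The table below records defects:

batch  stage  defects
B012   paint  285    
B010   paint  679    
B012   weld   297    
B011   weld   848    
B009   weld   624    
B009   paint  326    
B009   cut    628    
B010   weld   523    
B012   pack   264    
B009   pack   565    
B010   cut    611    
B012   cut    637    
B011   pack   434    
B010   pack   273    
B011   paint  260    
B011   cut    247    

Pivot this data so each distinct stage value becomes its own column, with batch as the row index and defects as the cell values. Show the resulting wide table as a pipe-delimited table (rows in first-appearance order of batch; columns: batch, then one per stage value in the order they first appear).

Columns: batch plus the 4 distinct stage values (paint, weld, cut, pack).
For example, row B012 column paint takes defects=285 from the long row (B012, paint).

| batch | paint | weld | cut | pack |
| B012 | 285 | 297 | 637 | 264 |
| B010 | 679 | 523 | 611 | 273 |
| B011 | 260 | 848 | 247 | 434 |
| B009 | 326 | 624 | 628 | 565 |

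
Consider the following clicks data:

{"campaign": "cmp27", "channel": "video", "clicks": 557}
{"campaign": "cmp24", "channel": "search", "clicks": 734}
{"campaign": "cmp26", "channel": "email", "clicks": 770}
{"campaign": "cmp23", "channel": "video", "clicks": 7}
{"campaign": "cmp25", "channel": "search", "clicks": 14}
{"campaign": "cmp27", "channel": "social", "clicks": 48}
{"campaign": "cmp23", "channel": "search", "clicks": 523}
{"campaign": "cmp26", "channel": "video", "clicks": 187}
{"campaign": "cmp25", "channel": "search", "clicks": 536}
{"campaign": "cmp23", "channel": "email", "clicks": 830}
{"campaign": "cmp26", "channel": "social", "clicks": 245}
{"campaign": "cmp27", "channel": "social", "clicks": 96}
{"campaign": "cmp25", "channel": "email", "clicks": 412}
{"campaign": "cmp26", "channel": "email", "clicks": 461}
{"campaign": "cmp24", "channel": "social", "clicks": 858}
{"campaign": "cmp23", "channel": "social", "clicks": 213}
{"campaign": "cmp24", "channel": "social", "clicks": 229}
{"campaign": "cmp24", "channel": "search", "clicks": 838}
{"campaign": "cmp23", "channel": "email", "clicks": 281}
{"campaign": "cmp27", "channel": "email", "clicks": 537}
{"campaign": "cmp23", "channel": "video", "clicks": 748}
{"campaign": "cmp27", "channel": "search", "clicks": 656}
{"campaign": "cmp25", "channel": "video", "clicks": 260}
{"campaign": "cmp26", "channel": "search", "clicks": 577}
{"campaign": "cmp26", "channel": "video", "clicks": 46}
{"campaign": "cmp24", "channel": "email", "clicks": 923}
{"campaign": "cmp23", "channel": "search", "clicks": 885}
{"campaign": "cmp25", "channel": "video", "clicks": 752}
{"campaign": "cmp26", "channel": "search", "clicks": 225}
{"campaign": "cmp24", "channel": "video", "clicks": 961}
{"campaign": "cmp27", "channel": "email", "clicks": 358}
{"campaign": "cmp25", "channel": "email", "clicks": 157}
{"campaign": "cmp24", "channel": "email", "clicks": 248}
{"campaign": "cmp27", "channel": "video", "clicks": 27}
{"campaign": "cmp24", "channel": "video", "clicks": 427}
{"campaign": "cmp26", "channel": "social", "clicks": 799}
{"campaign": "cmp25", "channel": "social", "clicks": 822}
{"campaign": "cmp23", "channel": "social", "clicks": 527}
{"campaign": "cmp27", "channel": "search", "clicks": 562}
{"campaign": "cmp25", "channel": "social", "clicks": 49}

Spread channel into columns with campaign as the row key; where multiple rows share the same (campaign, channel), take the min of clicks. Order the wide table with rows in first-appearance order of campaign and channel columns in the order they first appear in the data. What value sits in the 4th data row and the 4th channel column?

213

With rows in first-appearance order of campaign, row 4 is campaign=cmp23. channel columns in first-appearance order: video, search, email, social; column 4 is social.
Long rows with campaign=cmp23, channel=social: min(213, 527) = 213.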